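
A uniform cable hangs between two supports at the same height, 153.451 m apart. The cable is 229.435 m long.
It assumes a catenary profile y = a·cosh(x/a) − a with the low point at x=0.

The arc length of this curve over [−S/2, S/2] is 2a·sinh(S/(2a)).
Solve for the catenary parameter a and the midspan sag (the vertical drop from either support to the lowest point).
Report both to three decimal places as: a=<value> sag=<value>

a=47.503 sag=76.661

seed: a₀ = √(S³/(24(L−S))) = √(153.451³/(24·75.984)) = 44.513105
iter 1: u=1.723661  f(a)=+1.212e+01  f'(a)=-4.542e+00  a ← 44.513105 − (+1.212e+01/-4.542e+00) = 47.181444
iter 2: u=1.626180  f(a)=+1.175e+00  f'(a)=-3.700e+00  a ← 47.181444 − (+1.175e+00/-3.700e+00) = 47.499074
iter 3: u=1.615305  f(a)=+1.367e-02  f'(a)=-3.615e+00  a ← 47.499074 − (+1.367e-02/-3.615e+00) = 47.502857
iter 4: u=1.615177  f(a)=+1.898e-06  f'(a)=-3.614e+00  a ← 47.502857 − (+1.898e-06/-3.614e+00) = 47.502857
iter 5: u=1.615177  f(a)=+2.842e-14  f'(a)=-3.614e+00  a ← 47.502857 − (+2.842e-14/-3.614e+00) = 47.502857
converged: |Δa| < 1e-12 after 5 iterations
sag = a·(cosh(S/(2a)) − 1) = 47.502857·(cosh(1.615177) − 1) = 76.660850
T_max/T_min = cosh(S/(2a)) = 2.613816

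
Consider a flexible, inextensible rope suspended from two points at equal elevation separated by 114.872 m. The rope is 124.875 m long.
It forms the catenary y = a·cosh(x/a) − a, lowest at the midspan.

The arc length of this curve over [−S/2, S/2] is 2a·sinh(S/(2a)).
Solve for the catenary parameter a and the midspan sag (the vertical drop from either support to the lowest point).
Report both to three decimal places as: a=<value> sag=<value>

a=80.478 sag=21.380

seed: a₀ = √(S³/(24(L−S))) = √(114.872³/(24·10.003)) = 79.460358
iter 1: u=0.722826  f(a)=+2.646e-01  f'(a)=-2.652e-01  a ← 79.460358 − (+2.646e-01/-2.652e-01) = 80.458155
iter 2: u=0.713862  f(a)=+5.066e-03  f'(a)=-2.551e-01  a ← 80.458155 − (+5.066e-03/-2.551e-01) = 80.478014
iter 3: u=0.713686  f(a)=+1.938e-06  f'(a)=-2.549e-01  a ← 80.478014 − (+1.938e-06/-2.549e-01) = 80.478022
iter 4: u=0.713686  f(a)=+2.984e-13  f'(a)=-2.549e-01  a ← 80.478022 − (+2.984e-13/-2.549e-01) = 80.478022
converged: |Δa| < 1e-12 after 4 iterations
sag = a·(cosh(S/(2a)) − 1) = 80.478022·(cosh(0.713686) − 1) = 21.380475
T_max/T_min = cosh(S/(2a)) = 1.265668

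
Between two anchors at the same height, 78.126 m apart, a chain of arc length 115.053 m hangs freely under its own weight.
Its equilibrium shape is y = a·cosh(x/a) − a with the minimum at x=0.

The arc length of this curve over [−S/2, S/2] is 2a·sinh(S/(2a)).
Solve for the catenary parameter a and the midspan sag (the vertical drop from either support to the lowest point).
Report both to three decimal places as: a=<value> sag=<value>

a=24.689 sag=37.911

seed: a₀ = √(S³/(24(L−S))) = √(78.126³/(24·36.927)) = 23.196142
iter 1: u=1.684030  f(a)=+5.604e+00  f'(a)=-4.183e+00  a ← 23.196142 − (+5.604e+00/-4.183e+00) = 24.535777
iter 2: u=1.592083  f(a)=+5.221e-01  f'(a)=-3.437e+00  a ← 24.535777 − (+5.221e-01/-3.437e+00) = 24.687697
iter 3: u=1.582286  f(a)=+5.561e-03  f'(a)=-3.364e+00  a ← 24.687697 − (+5.561e-03/-3.364e+00) = 24.689350
iter 4: u=1.582180  f(a)=+6.457e-07  f'(a)=-3.363e+00  a ← 24.689350 − (+6.457e-07/-3.363e+00) = 24.689350
iter 5: u=1.582180  f(a)=+1.421e-14  f'(a)=-3.363e+00  a ← 24.689350 − (+1.421e-14/-3.363e+00) = 24.689350
converged: |Δa| < 1e-12 after 5 iterations
sag = a·(cosh(S/(2a)) − 1) = 24.689350·(cosh(1.582180) − 1) = 37.911466
T_max/T_min = cosh(S/(2a)) = 2.535539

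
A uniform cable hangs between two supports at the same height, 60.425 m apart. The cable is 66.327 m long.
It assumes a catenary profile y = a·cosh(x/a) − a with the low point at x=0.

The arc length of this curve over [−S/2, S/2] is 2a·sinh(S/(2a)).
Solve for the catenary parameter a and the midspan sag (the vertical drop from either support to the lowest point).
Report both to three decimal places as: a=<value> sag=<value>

seed: a₀ = √(S³/(24(L−S))) = √(60.425³/(24·5.902)) = 39.465696
iter 1: u=0.765538  f(a)=+1.754e-01  f'(a)=-3.170e-01  a ← 39.465696 − (+1.754e-01/-3.170e-01) = 40.018942
iter 2: u=0.754955  f(a)=+3.756e-03  f'(a)=-3.035e-01  a ← 40.018942 − (+3.756e-03/-3.035e-01) = 40.031315
iter 3: u=0.754722  f(a)=+1.806e-06  f'(a)=-3.033e-01  a ← 40.031315 − (+1.806e-06/-3.033e-01) = 40.031321
iter 4: u=0.754722  f(a)=+4.405e-13  f'(a)=-3.033e-01  a ← 40.031321 − (+4.405e-13/-3.033e-01) = 40.031321
converged: |Δa| < 1e-12 after 4 iterations
sag = a·(cosh(S/(2a)) − 1) = 40.031321·(cosh(0.754722) − 1) = 11.952565
T_max/T_min = cosh(S/(2a)) = 1.298580

a=40.031 sag=11.953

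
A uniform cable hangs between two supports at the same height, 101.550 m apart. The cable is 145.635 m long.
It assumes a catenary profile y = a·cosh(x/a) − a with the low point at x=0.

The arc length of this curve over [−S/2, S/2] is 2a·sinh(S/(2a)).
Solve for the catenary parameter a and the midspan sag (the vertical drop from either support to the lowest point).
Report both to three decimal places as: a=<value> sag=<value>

seed: a₀ = √(S³/(24(L−S))) = √(101.550³/(24·44.085)) = 31.460734
iter 1: u=1.613917  f(a)=+6.111e+00  f'(a)=-3.604e+00  a ← 31.460734 − (+6.111e+00/-3.604e+00) = 33.156365
iter 2: u=1.531380  f(a)=+5.288e-01  f'(a)=-3.005e+00  a ← 33.156365 − (+5.288e-01/-3.005e+00) = 33.332353
iter 3: u=1.523295  f(a)=+4.789e-03  f'(a)=-2.951e+00  a ← 33.332353 − (+4.789e-03/-2.951e+00) = 33.333976
iter 4: u=1.523221  f(a)=+4.006e-07  f'(a)=-2.950e+00  a ← 33.333976 − (+4.006e-07/-2.950e+00) = 33.333976
iter 5: u=1.523221  f(a)=-2.842e-14  f'(a)=-2.950e+00  a ← 33.333976 − (-2.842e-14/-2.950e+00) = 33.333976
converged: |Δa| < 1e-12 after 5 iterations
sag = a·(cosh(S/(2a)) − 1) = 33.333976·(cosh(1.523221) − 1) = 46.750618
T_max/T_min = cosh(S/(2a)) = 2.402492

a=33.334 sag=46.751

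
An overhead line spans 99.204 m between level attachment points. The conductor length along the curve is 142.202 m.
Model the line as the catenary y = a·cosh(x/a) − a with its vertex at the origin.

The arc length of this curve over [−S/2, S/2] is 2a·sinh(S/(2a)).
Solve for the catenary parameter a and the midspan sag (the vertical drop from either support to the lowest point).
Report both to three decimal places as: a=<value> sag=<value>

a=32.587 sag=45.626

seed: a₀ = √(S³/(24(L−S))) = √(99.204³/(24·42.998)) = 30.758420
iter 1: u=1.612632  f(a)=+5.950e+00  f'(a)=-3.594e+00  a ← 30.758420 − (+5.950e+00/-3.594e+00) = 32.414036
iter 2: u=1.530263  f(a)=+5.142e-01  f'(a)=-2.997e+00  a ← 32.414036 − (+5.142e-01/-2.997e+00) = 32.585586
iter 3: u=1.522207  f(a)=+4.642e-03  f'(a)=-2.943e+00  a ← 32.585586 − (+4.642e-03/-2.943e+00) = 32.587163
iter 4: u=1.522133  f(a)=+3.859e-07  f'(a)=-2.943e+00  a ← 32.587163 − (+3.859e-07/-2.943e+00) = 32.587163
iter 5: u=1.522133  f(a)=+0.000e+00  f'(a)=-2.943e+00  a ← 32.587163 − (+0.000e+00/-2.943e+00) = 32.587163
converged: |Δa| < 1e-12 after 5 iterations
sag = a·(cosh(S/(2a)) − 1) = 32.587163·(cosh(1.522133) − 1) = 45.625850
T_max/T_min = cosh(S/(2a)) = 2.400117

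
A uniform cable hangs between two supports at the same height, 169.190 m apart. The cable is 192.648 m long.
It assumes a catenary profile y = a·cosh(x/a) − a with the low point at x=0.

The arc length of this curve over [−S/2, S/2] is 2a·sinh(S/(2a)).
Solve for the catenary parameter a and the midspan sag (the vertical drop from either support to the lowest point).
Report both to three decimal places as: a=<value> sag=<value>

a=94.620 sag=40.403

seed: a₀ = √(S³/(24(L−S))) = √(169.190³/(24·23.458)) = 92.749360
iter 1: u=0.912082  f(a)=+9.953e-01  f'(a)=-5.492e-01  a ← 92.749360 − (+9.953e-01/-5.492e-01) = 94.561640
iter 2: u=0.894602  f(a)=+2.992e-02  f'(a)=-5.166e-01  a ← 94.561640 − (+2.992e-02/-5.166e-01) = 94.619554
iter 3: u=0.894054  f(a)=+2.890e-05  f'(a)=-5.156e-01  a ← 94.619554 − (+2.890e-05/-5.156e-01) = 94.619610
iter 4: u=0.894054  f(a)=+2.697e-11  f'(a)=-5.156e-01  a ← 94.619610 − (+2.697e-11/-5.156e-01) = 94.619610
converged: |Δa| < 1e-12 after 4 iterations
sag = a·(cosh(S/(2a)) − 1) = 94.619610·(cosh(0.894054) − 1) = 40.403290
T_max/T_min = cosh(S/(2a)) = 1.427008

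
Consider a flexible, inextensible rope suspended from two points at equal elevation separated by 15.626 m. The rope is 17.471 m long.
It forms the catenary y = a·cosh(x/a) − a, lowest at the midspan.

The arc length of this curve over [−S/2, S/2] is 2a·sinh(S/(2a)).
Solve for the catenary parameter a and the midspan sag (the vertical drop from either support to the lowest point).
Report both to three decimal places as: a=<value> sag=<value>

a=9.443 sag=3.421

seed: a₀ = √(S³/(24(L−S))) = √(15.626³/(24·1.845)) = 9.282563
iter 1: u=0.841686  f(a)=+6.647e-02  f'(a)=-4.264e-01  a ← 9.282563 − (+6.647e-02/-4.264e-01) = 9.438440
iter 2: u=0.827785  f(a)=+1.711e-03  f'(a)=-4.047e-01  a ← 9.438440 − (+1.711e-03/-4.047e-01) = 9.442668
iter 3: u=0.827414  f(a)=+1.201e-06  f'(a)=-4.041e-01  a ← 9.442668 − (+1.201e-06/-4.041e-01) = 9.442671
iter 4: u=0.827414  f(a)=+5.898e-13  f'(a)=-4.041e-01  a ← 9.442671 − (+5.898e-13/-4.041e-01) = 9.442671
converged: |Δa| < 1e-12 after 4 iterations
sag = a·(cosh(S/(2a)) − 1) = 9.442671·(cosh(0.827414) − 1) = 3.420960
T_max/T_min = cosh(S/(2a)) = 1.362287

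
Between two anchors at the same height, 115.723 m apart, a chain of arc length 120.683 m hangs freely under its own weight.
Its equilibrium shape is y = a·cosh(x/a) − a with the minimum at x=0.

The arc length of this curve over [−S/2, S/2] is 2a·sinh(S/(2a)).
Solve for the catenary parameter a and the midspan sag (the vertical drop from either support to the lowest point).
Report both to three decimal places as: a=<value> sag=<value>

a=114.826 sag=14.890

seed: a₀ = √(S³/(24(L−S))) = √(115.723³/(24·4.960)) = 114.099323
iter 1: u=0.507115  f(a)=+6.417e-02  f'(a)=-8.920e-02  a ← 114.099323 − (+6.417e-02/-8.920e-02) = 114.818720
iter 2: u=0.503938  f(a)=+6.120e-04  f'(a)=-8.750e-02  a ← 114.818720 − (+6.120e-04/-8.750e-02) = 114.825714
iter 3: u=0.503907  f(a)=+5.684e-08  f'(a)=-8.749e-02  a ← 114.825714 − (+5.684e-08/-8.749e-02) = 114.825714
iter 4: u=0.503907  f(a)=+0.000e+00  f'(a)=-8.749e-02  a ← 114.825714 − (+0.000e+00/-8.749e-02) = 114.825714
converged: |Δa| < 1e-12 after 4 iterations
sag = a·(cosh(S/(2a)) − 1) = 114.825714·(cosh(0.503907) − 1) = 14.889517
T_max/T_min = cosh(S/(2a)) = 1.129671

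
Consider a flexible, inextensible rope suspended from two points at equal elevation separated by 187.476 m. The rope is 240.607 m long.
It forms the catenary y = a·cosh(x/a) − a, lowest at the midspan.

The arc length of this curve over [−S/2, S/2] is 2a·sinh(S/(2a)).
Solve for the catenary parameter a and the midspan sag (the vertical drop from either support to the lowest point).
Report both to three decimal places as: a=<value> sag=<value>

seed: a₀ = √(S³/(24(L−S))) = √(187.476³/(24·53.131)) = 71.885103
iter 1: u=1.303998  f(a)=+4.704e+00  f'(a)=-1.745e+00  a ← 71.885103 − (+4.704e+00/-1.745e+00) = 74.580575
iter 2: u=1.256869  f(a)=+2.776e-01  f'(a)=-1.545e+00  a ← 74.580575 − (+2.776e-01/-1.545e+00) = 74.760230
iter 3: u=1.253848  f(a)=+1.100e-03  f'(a)=-1.533e+00  a ← 74.760230 − (+1.100e-03/-1.533e+00) = 74.760948
iter 4: u=1.253836  f(a)=+1.743e-08  f'(a)=-1.533e+00  a ← 74.760948 − (+1.743e-08/-1.533e+00) = 74.760948
iter 5: u=1.253836  f(a)=+5.684e-14  f'(a)=-1.533e+00  a ← 74.760948 − (+5.684e-14/-1.533e+00) = 74.760948
converged: |Δa| < 1e-12 after 5 iterations
sag = a·(cosh(S/(2a)) − 1) = 74.760948·(cosh(1.253836) − 1) = 66.879906
T_max/T_min = cosh(S/(2a)) = 1.894583

a=74.761 sag=66.880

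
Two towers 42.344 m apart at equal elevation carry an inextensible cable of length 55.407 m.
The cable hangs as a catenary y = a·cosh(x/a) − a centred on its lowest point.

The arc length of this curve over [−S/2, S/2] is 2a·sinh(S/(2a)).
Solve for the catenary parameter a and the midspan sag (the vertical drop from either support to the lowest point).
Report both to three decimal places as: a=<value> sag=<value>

a=16.236 sag=15.875

seed: a₀ = √(S³/(24(L−S))) = √(42.344³/(24·13.063)) = 15.561833
iter 1: u=1.360508  f(a)=+1.264e+00  f'(a)=-2.011e+00  a ← 15.561833 − (+1.264e+00/-2.011e+00) = 16.190240
iter 2: u=1.307701  f(a)=+8.057e-02  f'(a)=-1.762e+00  a ← 16.190240 − (+8.057e-02/-1.762e+00) = 16.235971
iter 3: u=1.304018  f(a)=+3.769e-04  f'(a)=-1.745e+00  a ← 16.235971 − (+3.769e-04/-1.745e+00) = 16.236187
iter 4: u=1.304001  f(a)=+8.334e-09  f'(a)=-1.745e+00  a ← 16.236187 − (+8.334e-09/-1.745e+00) = 16.236187
iter 5: u=1.304001  f(a)=+7.105e-15  f'(a)=-1.745e+00  a ← 16.236187 − (+7.105e-15/-1.745e+00) = 16.236187
converged: |Δa| < 1e-12 after 5 iterations
sag = a·(cosh(S/(2a)) − 1) = 16.236187·(cosh(1.304001) − 1) = 15.874523
T_max/T_min = cosh(S/(2a)) = 1.977725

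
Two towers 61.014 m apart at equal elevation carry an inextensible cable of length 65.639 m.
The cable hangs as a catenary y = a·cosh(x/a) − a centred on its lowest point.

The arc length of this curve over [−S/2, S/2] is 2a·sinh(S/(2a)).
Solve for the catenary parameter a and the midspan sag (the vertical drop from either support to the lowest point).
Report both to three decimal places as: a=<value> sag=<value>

seed: a₀ = √(S³/(24(L−S))) = √(61.014³/(24·4.625)) = 45.235850
iter 1: u=0.674399  f(a)=+1.063e-01  f'(a)=-2.139e-01  a ← 45.235850 − (+1.063e-01/-2.139e-01) = 45.732829
iter 2: u=0.667070  f(a)=+1.778e-03  f'(a)=-2.068e-01  a ← 45.732829 − (+1.778e-03/-2.068e-01) = 45.741423
iter 3: u=0.666945  f(a)=+5.156e-07  f'(a)=-2.067e-01  a ← 45.741423 − (+5.156e-07/-2.067e-01) = 45.741425
iter 4: u=0.666945  f(a)=+5.684e-14  f'(a)=-2.067e-01  a ← 45.741425 − (+5.684e-14/-2.067e-01) = 45.741425
converged: |Δa| < 1e-12 after 4 iterations
sag = a·(cosh(S/(2a)) − 1) = 45.741425·(cosh(0.666945) − 1) = 10.555978
T_max/T_min = cosh(S/(2a)) = 1.230775

a=45.741 sag=10.556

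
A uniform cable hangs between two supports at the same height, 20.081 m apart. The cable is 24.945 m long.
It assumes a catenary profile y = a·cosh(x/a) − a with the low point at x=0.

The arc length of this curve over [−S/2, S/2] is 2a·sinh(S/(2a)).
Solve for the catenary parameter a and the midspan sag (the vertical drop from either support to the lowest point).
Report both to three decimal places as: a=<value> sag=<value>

seed: a₀ = √(S³/(24(L−S))) = √(20.081³/(24·4.864)) = 8.328669
iter 1: u=1.205535  f(a)=+3.659e-01  f'(a)=-1.347e+00  a ← 8.328669 − (+3.659e-01/-1.347e+00) = 8.600367
iter 2: u=1.167450  f(a)=+1.867e-02  f'(a)=-1.213e+00  a ← 8.600367 − (+1.867e-02/-1.213e+00) = 8.615763
iter 3: u=1.165364  f(a)=+5.438e-05  f'(a)=-1.206e+00  a ← 8.615763 − (+5.438e-05/-1.206e+00) = 8.615808
iter 4: u=1.165358  f(a)=+4.642e-10  f'(a)=-1.205e+00  a ← 8.615808 − (+4.642e-10/-1.205e+00) = 8.615808
iter 5: u=1.165358  f(a)=+0.000e+00  f'(a)=-1.205e+00  a ← 8.615808 − (+0.000e+00/-1.205e+00) = 8.615808
converged: |Δa| < 1e-12 after 5 iterations
sag = a·(cosh(S/(2a)) − 1) = 8.615808·(cosh(1.165358) − 1) = 6.543196
T_max/T_min = cosh(S/(2a)) = 1.759441

a=8.616 sag=6.543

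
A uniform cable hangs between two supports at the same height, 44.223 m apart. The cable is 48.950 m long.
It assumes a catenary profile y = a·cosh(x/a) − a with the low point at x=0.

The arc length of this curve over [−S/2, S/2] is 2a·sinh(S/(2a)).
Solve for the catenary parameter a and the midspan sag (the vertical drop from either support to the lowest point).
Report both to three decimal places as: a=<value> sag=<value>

a=28.043 sag=9.179

seed: a₀ = √(S³/(24(L−S))) = √(44.223³/(24·4.727)) = 27.610475
iter 1: u=0.800837  f(a)=+1.539e-01  f'(a)=-3.649e-01  a ← 27.610475 − (+1.539e-01/-3.649e-01) = 28.032308
iter 2: u=0.788786  f(a)=+3.598e-03  f'(a)=-3.480e-01  a ← 28.032308 − (+3.598e-03/-3.480e-01) = 28.042648
iter 3: u=0.788495  f(a)=+2.071e-06  f'(a)=-3.476e-01  a ← 28.042648 − (+2.071e-06/-3.476e-01) = 28.042654
iter 4: u=0.788495  f(a)=+6.821e-13  f'(a)=-3.476e-01  a ← 28.042654 − (+6.821e-13/-3.476e-01) = 28.042654
converged: |Δa| < 1e-12 after 4 iterations
sag = a·(cosh(S/(2a)) − 1) = 28.042654·(cosh(0.788495) − 1) = 9.178524
T_max/T_min = cosh(S/(2a)) = 1.327306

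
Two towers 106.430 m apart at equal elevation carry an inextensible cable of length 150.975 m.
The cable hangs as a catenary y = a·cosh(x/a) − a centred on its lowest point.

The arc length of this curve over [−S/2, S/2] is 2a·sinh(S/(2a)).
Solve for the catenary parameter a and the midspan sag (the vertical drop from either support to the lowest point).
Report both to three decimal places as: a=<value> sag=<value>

seed: a₀ = √(S³/(24(L−S))) = √(106.430³/(24·44.545)) = 33.580796
iter 1: u=1.584685  f(a)=+5.939e+00  f'(a)=-3.382e+00  a ← 33.580796 − (+5.939e+00/-3.382e+00) = 35.337082
iter 2: u=1.505925  f(a)=+4.978e-01  f'(a)=-2.837e+00  a ← 35.337082 − (+4.978e-01/-2.837e+00) = 35.512557
iter 3: u=1.498484  f(a)=+4.203e-03  f'(a)=-2.789e+00  a ← 35.512557 − (+4.203e-03/-2.789e+00) = 35.514064
iter 4: u=1.498420  f(a)=+3.052e-07  f'(a)=-2.789e+00  a ← 35.514064 − (+3.052e-07/-2.789e+00) = 35.514064
iter 5: u=1.498420  f(a)=-2.842e-14  f'(a)=-2.789e+00  a ← 35.514064 − (-2.842e-14/-2.789e+00) = 35.514064
converged: |Δa| < 1e-12 after 5 iterations
sag = a·(cosh(S/(2a)) − 1) = 35.514064·(cosh(1.498420) − 1) = 47.910221
T_max/T_min = cosh(S/(2a)) = 2.349049

a=35.514 sag=47.910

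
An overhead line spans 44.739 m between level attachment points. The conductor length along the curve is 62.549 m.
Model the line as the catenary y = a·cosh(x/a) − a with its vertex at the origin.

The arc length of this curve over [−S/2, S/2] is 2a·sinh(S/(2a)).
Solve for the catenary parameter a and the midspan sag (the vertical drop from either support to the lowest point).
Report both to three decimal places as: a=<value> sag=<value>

seed: a₀ = √(S³/(24(L−S))) = √(44.739³/(24·17.810)) = 14.474109
iter 1: u=1.545484  f(a)=+2.252e+00  f'(a)=-3.101e+00  a ← 14.474109 − (+2.252e+00/-3.101e+00) = 15.200299
iter 2: u=1.471649  f(a)=+1.806e-01  f'(a)=-2.622e+00  a ← 15.200299 − (+1.806e-01/-2.622e+00) = 15.269168
iter 3: u=1.465011  f(a)=+1.385e-03  f'(a)=-2.582e+00  a ← 15.269168 − (+1.385e-03/-2.582e+00) = 15.269705
iter 4: u=1.464960  f(a)=+8.281e-08  f'(a)=-2.582e+00  a ← 15.269705 − (+8.281e-08/-2.582e+00) = 15.269705
iter 5: u=1.464960  f(a)=+7.105e-15  f'(a)=-2.582e+00  a ← 15.269705 − (+7.105e-15/-2.582e+00) = 15.269705
converged: |Δa| < 1e-12 after 5 iterations
sag = a·(cosh(S/(2a)) − 1) = 15.269705·(cosh(1.464960) − 1) = 19.533431
T_max/T_min = cosh(S/(2a)) = 2.279228

a=15.270 sag=19.533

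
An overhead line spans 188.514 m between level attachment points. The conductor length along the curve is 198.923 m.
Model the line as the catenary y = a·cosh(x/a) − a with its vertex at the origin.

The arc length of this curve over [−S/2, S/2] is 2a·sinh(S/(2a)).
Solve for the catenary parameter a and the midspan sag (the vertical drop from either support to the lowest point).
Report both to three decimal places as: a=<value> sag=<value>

seed: a₀ = √(S³/(24(L−S))) = √(188.514³/(24·10.409)) = 163.759042
iter 1: u=0.575583  f(a)=+1.738e-01  f'(a)=-1.314e-01  a ← 163.759042 − (+1.738e-01/-1.314e-01) = 165.081766
iter 2: u=0.570972  f(a)=+2.128e-03  f'(a)=-1.282e-01  a ← 165.081766 − (+2.128e-03/-1.282e-01) = 165.098368
iter 3: u=0.570914  f(a)=+3.279e-07  f'(a)=-1.281e-01  a ← 165.098368 − (+3.279e-07/-1.281e-01) = 165.098370
iter 4: u=0.570914  f(a)=+5.684e-14  f'(a)=-1.281e-01  a ← 165.098370 − (+5.684e-14/-1.281e-01) = 165.098370
converged: |Δa| < 1e-12 after 4 iterations
sag = a·(cosh(S/(2a)) − 1) = 165.098370·(cosh(0.570914) − 1) = 27.645143
T_max/T_min = cosh(S/(2a)) = 1.167446

a=165.098 sag=27.645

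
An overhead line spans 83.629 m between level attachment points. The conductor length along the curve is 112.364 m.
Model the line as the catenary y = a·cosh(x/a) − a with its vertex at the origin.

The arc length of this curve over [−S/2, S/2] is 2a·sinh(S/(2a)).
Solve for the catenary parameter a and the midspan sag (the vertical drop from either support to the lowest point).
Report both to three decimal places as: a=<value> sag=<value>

a=30.518 sag=33.418

seed: a₀ = √(S³/(24(L−S))) = √(83.629³/(24·28.735)) = 29.122197
iter 1: u=1.435829  f(a)=+3.112e+00  f'(a)=-2.411e+00  a ← 29.122197 − (+3.112e+00/-2.411e+00) = 30.412601
iter 2: u=1.374907  f(a)=+2.188e-01  f'(a)=-2.083e+00  a ← 30.412601 − (+2.188e-01/-2.083e+00) = 30.517618
iter 3: u=1.370176  f(a)=+1.262e-03  f'(a)=-2.059e+00  a ← 30.517618 − (+1.262e-03/-2.059e+00) = 30.518231
iter 4: u=1.370148  f(a)=+4.255e-08  f'(a)=-2.059e+00  a ← 30.518231 − (+4.255e-08/-2.059e+00) = 30.518231
iter 5: u=1.370148  f(a)=+0.000e+00  f'(a)=-2.059e+00  a ← 30.518231 − (+0.000e+00/-2.059e+00) = 30.518231
converged: |Δa| < 1e-12 after 5 iterations
sag = a·(cosh(S/(2a)) − 1) = 30.518231·(cosh(1.370148) − 1) = 33.417515
T_max/T_min = cosh(S/(2a)) = 2.095002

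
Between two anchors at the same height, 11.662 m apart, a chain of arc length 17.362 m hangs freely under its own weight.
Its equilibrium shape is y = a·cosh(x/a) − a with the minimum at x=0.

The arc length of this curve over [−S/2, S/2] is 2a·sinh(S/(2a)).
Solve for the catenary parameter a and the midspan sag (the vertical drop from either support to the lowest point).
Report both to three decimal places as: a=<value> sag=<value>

seed: a₀ = √(S³/(24(L−S))) = √(11.662³/(24·5.700)) = 3.404995
iter 1: u=1.712484  f(a)=+8.966e-01  f'(a)=-4.438e+00  a ← 3.404995 − (+8.966e-01/-4.438e+00) = 3.607000
iter 2: u=1.616579  f(a)=+8.598e-02  f'(a)=-3.625e+00  a ← 3.607000 − (+8.598e-02/-3.625e+00) = 3.630722
iter 3: u=1.606017  f(a)=+9.759e-04  f'(a)=-3.543e+00  a ← 3.630722 − (+9.759e-04/-3.543e+00) = 3.630997
iter 4: u=1.605895  f(a)=+1.289e-07  f'(a)=-3.542e+00  a ← 3.630997 − (+1.289e-07/-3.542e+00) = 3.630997
iter 5: u=1.605895  f(a)=+0.000e+00  f'(a)=-3.542e+00  a ← 3.630997 − (+0.000e+00/-3.542e+00) = 3.630997
converged: |Δa| < 1e-12 after 5 iterations
sag = a·(cosh(S/(2a)) − 1) = 3.630997·(cosh(1.605895) − 1) = 5.778780
T_max/T_min = cosh(S/(2a)) = 2.591513

a=3.631 sag=5.779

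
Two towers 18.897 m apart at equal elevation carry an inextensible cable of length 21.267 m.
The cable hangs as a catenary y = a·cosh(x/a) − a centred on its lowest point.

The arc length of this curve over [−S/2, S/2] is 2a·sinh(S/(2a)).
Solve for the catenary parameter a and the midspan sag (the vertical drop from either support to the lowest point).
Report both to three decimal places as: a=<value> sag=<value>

seed: a₀ = √(S³/(24(L−S))) = √(18.897³/(24·2.370)) = 10.892047
iter 1: u=0.867468  f(a)=+9.079e-02  f'(a)=-4.688e-01  a ← 10.892047 − (+9.079e-02/-4.688e-01) = 11.085694
iter 2: u=0.852315  f(a)=+2.478e-03  f'(a)=-4.435e-01  a ← 11.085694 − (+2.478e-03/-4.435e-01) = 11.091280
iter 3: u=0.851885  f(a)=+1.960e-06  f'(a)=-4.428e-01  a ← 11.091280 − (+1.960e-06/-4.428e-01) = 11.091285
iter 4: u=0.851885  f(a)=+1.233e-12  f'(a)=-4.428e-01  a ← 11.091285 − (+1.233e-12/-4.428e-01) = 11.091285
converged: |Δa| < 1e-12 after 4 iterations
sag = a·(cosh(S/(2a)) − 1) = 11.091285·(cosh(0.851885) − 1) = 4.273868
T_max/T_min = cosh(S/(2a)) = 1.385336

a=11.091 sag=4.274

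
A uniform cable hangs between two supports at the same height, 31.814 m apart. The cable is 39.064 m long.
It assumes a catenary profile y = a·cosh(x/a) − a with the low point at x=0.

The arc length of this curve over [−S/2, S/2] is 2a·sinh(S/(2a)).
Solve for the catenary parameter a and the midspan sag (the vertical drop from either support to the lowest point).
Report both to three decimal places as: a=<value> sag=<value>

seed: a₀ = √(S³/(24(L−S))) = √(31.814³/(24·7.250)) = 13.603567
iter 1: u=1.169326  f(a)=+5.121e-01  f'(a)=-1.219e+00  a ← 13.603567 − (+5.121e-01/-1.219e+00) = 14.023687
iter 2: u=1.134295  f(a)=+2.468e-02  f'(a)=-1.104e+00  a ← 14.023687 − (+2.468e-02/-1.104e+00) = 14.046042
iter 3: u=1.132490  f(a)=+6.375e-05  f'(a)=-1.098e+00  a ← 14.046042 − (+6.375e-05/-1.098e+00) = 14.046100
iter 4: u=1.132485  f(a)=+4.278e-10  f'(a)=-1.098e+00  a ← 14.046100 − (+4.278e-10/-1.098e+00) = 14.046100
iter 5: u=1.132485  f(a)=+7.105e-15  f'(a)=-1.098e+00  a ← 14.046100 − (+7.105e-15/-1.098e+00) = 14.046100
converged: |Δa| < 1e-12 after 5 iterations
sag = a·(cosh(S/(2a)) − 1) = 14.046100·(cosh(1.132485) − 1) = 10.011995
T_max/T_min = cosh(S/(2a)) = 1.712795

a=14.046 sag=10.012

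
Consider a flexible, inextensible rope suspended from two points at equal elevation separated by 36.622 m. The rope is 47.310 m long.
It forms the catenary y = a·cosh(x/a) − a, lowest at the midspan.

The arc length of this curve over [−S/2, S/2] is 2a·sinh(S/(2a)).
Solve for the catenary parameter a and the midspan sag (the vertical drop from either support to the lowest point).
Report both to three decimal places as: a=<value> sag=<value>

seed: a₀ = √(S³/(24(L−S))) = √(36.622³/(24·10.688)) = 13.837551
iter 1: u=1.323283  f(a)=+9.758e-01  f'(a)=-1.833e+00  a ← 13.837551 − (+9.758e-01/-1.833e+00) = 14.369947
iter 2: u=1.274257  f(a)=+5.914e-02  f'(a)=-1.617e+00  a ← 14.369947 − (+5.914e-02/-1.617e+00) = 14.406527
iter 3: u=1.271021  f(a)=+2.483e-04  f'(a)=-1.603e+00  a ← 14.406527 − (+2.483e-04/-1.603e+00) = 14.406682
iter 4: u=1.271007  f(a)=+4.415e-09  f'(a)=-1.603e+00  a ← 14.406682 − (+4.415e-09/-1.603e+00) = 14.406682
iter 5: u=1.271007  f(a)=+0.000e+00  f'(a)=-1.603e+00  a ← 14.406682 − (+0.000e+00/-1.603e+00) = 14.406682
converged: |Δa| < 1e-12 after 5 iterations
sag = a·(cosh(S/(2a)) − 1) = 14.406682·(cosh(1.271007) − 1) = 13.290096
T_max/T_min = cosh(S/(2a)) = 1.922495

a=14.407 sag=13.290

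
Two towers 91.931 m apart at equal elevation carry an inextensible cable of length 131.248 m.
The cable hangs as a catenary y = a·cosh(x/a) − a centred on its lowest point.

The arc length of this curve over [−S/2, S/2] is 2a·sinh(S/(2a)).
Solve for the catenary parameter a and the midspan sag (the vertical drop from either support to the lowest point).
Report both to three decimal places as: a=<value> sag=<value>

seed: a₀ = √(S³/(24(L−S))) = √(91.931³/(24·39.317)) = 28.694401
iter 1: u=1.601898  f(a)=+5.364e+00  f'(a)=-3.511e+00  a ← 28.694401 − (+5.364e+00/-3.511e+00) = 30.222076
iter 2: u=1.520925  f(a)=+4.581e-01  f'(a)=-2.935e+00  a ← 30.222076 − (+4.581e-01/-2.935e+00) = 30.378182
iter 3: u=1.513109  f(a)=+4.032e-03  f'(a)=-2.883e+00  a ← 30.378182 − (+4.032e-03/-2.883e+00) = 30.379581
iter 4: u=1.513039  f(a)=+3.183e-07  f'(a)=-2.883e+00  a ← 30.379581 − (+3.183e-07/-2.883e+00) = 30.379581
iter 5: u=1.513039  f(a)=+2.842e-14  f'(a)=-2.883e+00  a ← 30.379581 − (+2.842e-14/-2.883e+00) = 30.379581
converged: |Δa| < 1e-12 after 5 iterations
sag = a·(cosh(S/(2a)) − 1) = 30.379581·(cosh(1.513039) − 1) = 41.935205
T_max/T_min = cosh(S/(2a)) = 2.380375

a=30.380 sag=41.935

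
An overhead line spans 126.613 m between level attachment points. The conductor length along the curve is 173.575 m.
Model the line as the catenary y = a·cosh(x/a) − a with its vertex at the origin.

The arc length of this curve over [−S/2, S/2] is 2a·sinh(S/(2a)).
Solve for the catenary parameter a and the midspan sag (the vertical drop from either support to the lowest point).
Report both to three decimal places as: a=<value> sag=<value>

a=44.621 sag=52.965

seed: a₀ = √(S³/(24(L−S))) = √(126.613³/(24·46.962)) = 42.436400
iter 1: u=1.491797  f(a)=+5.511e+00  f'(a)=-2.747e+00  a ← 42.436400 − (+5.511e+00/-2.747e+00) = 44.442925
iter 2: u=1.424445  f(a)=+4.150e-01  f'(a)=-2.347e+00  a ← 44.442925 − (+4.150e-01/-2.347e+00) = 44.619726
iter 3: u=1.418801  f(a)=+2.777e-03  f'(a)=-2.316e+00  a ← 44.619726 − (+2.777e-03/-2.316e+00) = 44.620925
iter 4: u=1.418763  f(a)=+1.261e-07  f'(a)=-2.316e+00  a ← 44.620925 − (+1.261e-07/-2.316e+00) = 44.620925
iter 5: u=1.418763  f(a)=+2.842e-14  f'(a)=-2.316e+00  a ← 44.620925 − (+2.842e-14/-2.316e+00) = 44.620925
converged: |Δa| < 1e-12 after 5 iterations
sag = a·(cosh(S/(2a)) − 1) = 44.620925·(cosh(1.418763) − 1) = 52.965432
T_max/T_min = cosh(S/(2a)) = 2.187009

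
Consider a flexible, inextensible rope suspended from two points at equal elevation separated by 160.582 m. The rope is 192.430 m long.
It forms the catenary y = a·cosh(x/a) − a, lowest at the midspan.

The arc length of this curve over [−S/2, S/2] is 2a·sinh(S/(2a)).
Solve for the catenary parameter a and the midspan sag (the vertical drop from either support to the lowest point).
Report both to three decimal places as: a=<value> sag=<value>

seed: a₀ = √(S³/(24(L−S))) = √(160.582³/(24·31.848)) = 73.603521
iter 1: u=1.090858  f(a)=+1.949e+00  f'(a)=-9.728e-01  a ← 73.603521 − (+1.949e+00/-9.728e-01) = 75.607429
iter 2: u=1.061946  f(a)=+8.245e-02  f'(a)=-8.921e-01  a ← 75.607429 − (+8.245e-02/-8.921e-01) = 75.699849
iter 3: u=1.060649  f(a)=+1.619e-04  f'(a)=-8.886e-01  a ← 75.699849 − (+1.619e-04/-8.886e-01) = 75.700031
iter 4: u=1.060647  f(a)=+6.270e-10  f'(a)=-8.886e-01  a ← 75.700031 − (+6.270e-10/-8.886e-01) = 75.700031
iter 5: u=1.060647  f(a)=+2.842e-14  f'(a)=-8.886e-01  a ← 75.700031 − (+2.842e-14/-8.886e-01) = 75.700031
converged: |Δa| < 1e-12 after 5 iterations
sag = a·(cosh(S/(2a)) − 1) = 75.700031·(cosh(1.060647) − 1) = 46.724725
T_max/T_min = cosh(S/(2a)) = 1.617235

a=75.700 sag=46.725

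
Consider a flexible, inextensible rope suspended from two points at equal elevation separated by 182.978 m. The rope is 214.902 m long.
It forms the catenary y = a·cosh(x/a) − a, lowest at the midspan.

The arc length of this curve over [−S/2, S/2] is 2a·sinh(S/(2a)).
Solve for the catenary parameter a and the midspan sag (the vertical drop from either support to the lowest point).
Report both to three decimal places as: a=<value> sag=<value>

seed: a₀ = √(S³/(24(L−S))) = √(182.978³/(24·31.924)) = 89.419872
iter 1: u=1.023139  f(a)=+1.713e+00  f'(a)=-7.916e-01  a ← 89.419872 − (+1.713e+00/-7.916e-01) = 91.584022
iter 2: u=0.998962  f(a)=+6.417e-02  f'(a)=-7.333e-01  a ← 91.584022 − (+6.417e-02/-7.333e-01) = 91.671523
iter 3: u=0.998009  f(a)=+9.778e-05  f'(a)=-7.311e-01  a ← 91.671523 − (+9.778e-05/-7.311e-01) = 91.671657
iter 4: u=0.998007  f(a)=+2.277e-10  f'(a)=-7.311e-01  a ← 91.671657 − (+2.277e-10/-7.311e-01) = 91.671657
iter 5: u=0.998007  f(a)=+0.000e+00  f'(a)=-7.311e-01  a ← 91.671657 − (+0.000e+00/-7.311e-01) = 91.671657
converged: |Δa| < 1e-12 after 5 iterations
sag = a·(cosh(S/(2a)) − 1) = 91.671657·(cosh(0.998007) − 1) = 49.570724
T_max/T_min = cosh(S/(2a)) = 1.540742

a=91.672 sag=49.571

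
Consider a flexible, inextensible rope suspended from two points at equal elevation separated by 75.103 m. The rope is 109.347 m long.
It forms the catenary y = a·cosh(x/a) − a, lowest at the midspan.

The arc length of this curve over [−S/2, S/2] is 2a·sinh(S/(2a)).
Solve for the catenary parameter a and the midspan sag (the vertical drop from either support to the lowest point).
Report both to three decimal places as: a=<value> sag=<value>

seed: a₀ = √(S³/(24(L−S))) = √(75.103³/(24·34.244)) = 22.703252
iter 1: u=1.654014  f(a)=+5.001e+00  f'(a)=-3.927e+00  a ← 22.703252 − (+5.001e+00/-3.927e+00) = 23.976853
iter 2: u=1.566156  f(a)=+4.517e-01  f'(a)=-3.247e+00  a ← 23.976853 − (+4.517e-01/-3.247e+00) = 24.115972
iter 3: u=1.557122  f(a)=+4.492e-03  f'(a)=-3.183e+00  a ← 24.115972 − (+4.492e-03/-3.183e+00) = 24.117383
iter 4: u=1.557030  f(a)=+4.542e-07  f'(a)=-3.182e+00  a ← 24.117383 − (+4.542e-07/-3.182e+00) = 24.117383
iter 5: u=1.557030  f(a)=+1.421e-14  f'(a)=-3.182e+00  a ← 24.117383 − (+1.421e-14/-3.182e+00) = 24.117383
converged: |Δa| < 1e-12 after 5 iterations
sag = a·(cosh(S/(2a)) − 1) = 24.117383·(cosh(1.557030) − 1) = 35.639121
T_max/T_min = cosh(S/(2a)) = 2.477736

a=24.117 sag=35.639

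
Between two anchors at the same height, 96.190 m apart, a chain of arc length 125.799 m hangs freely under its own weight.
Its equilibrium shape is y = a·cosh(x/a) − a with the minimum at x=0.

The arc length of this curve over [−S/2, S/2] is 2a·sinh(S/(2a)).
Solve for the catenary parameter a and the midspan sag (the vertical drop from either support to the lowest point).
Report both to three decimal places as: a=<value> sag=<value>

a=36.920 sag=36.014

seed: a₀ = √(S³/(24(L−S))) = √(96.190³/(24·29.609)) = 35.389742
iter 1: u=1.359010  f(a)=+2.858e+00  f'(a)=-2.003e+00  a ← 35.389742 − (+2.858e+00/-2.003e+00) = 36.816094
iter 2: u=1.306358  f(a)=+1.818e-01  f'(a)=-1.756e+00  a ← 36.816094 − (+1.818e-01/-1.756e+00) = 36.919658
iter 3: u=1.302694  f(a)=+8.470e-04  f'(a)=-1.740e+00  a ← 36.919658 − (+8.470e-04/-1.740e+00) = 36.920145
iter 4: u=1.302676  f(a)=+1.857e-08  f'(a)=-1.739e+00  a ← 36.920145 − (+1.857e-08/-1.739e+00) = 36.920145
iter 5: u=1.302676  f(a)=+1.421e-14  f'(a)=-1.739e+00  a ← 36.920145 − (+1.421e-14/-1.739e+00) = 36.920145
converged: |Δa| < 1e-12 after 5 iterations
sag = a·(cosh(S/(2a)) − 1) = 36.920145·(cosh(1.302676) − 1) = 36.014375
T_max/T_min = cosh(S/(2a)) = 1.975467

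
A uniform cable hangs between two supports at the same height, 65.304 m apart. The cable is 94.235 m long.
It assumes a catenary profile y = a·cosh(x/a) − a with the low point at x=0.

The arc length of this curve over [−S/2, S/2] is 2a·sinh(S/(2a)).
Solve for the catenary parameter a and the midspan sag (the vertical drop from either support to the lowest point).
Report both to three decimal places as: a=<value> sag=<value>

a=21.242 sag=30.442

seed: a₀ = √(S³/(24(L−S))) = √(65.304³/(24·28.931)) = 20.027297
iter 1: u=1.630375  f(a)=+4.098e+00  f'(a)=-3.734e+00  a ← 20.027297 − (+4.098e+00/-3.734e+00) = 21.124767
iter 2: u=1.545674  f(a)=+3.609e-01  f'(a)=-3.102e+00  a ← 21.124767 − (+3.609e-01/-3.102e+00) = 21.241105
iter 3: u=1.537208  f(a)=+3.398e-03  f'(a)=-3.044e+00  a ← 21.241105 − (+3.398e-03/-3.044e+00) = 21.242221
iter 4: u=1.537127  f(a)=+3.074e-07  f'(a)=-3.044e+00  a ← 21.242221 − (+3.074e-07/-3.044e+00) = 21.242221
iter 5: u=1.537127  f(a)=+0.000e+00  f'(a)=-3.044e+00  a ← 21.242221 − (+0.000e+00/-3.044e+00) = 21.242221
converged: |Δa| < 1e-12 after 5 iterations
sag = a·(cosh(S/(2a)) − 1) = 21.242221·(cosh(1.537127) − 1) = 30.442310
T_max/T_min = cosh(S/(2a)) = 2.433104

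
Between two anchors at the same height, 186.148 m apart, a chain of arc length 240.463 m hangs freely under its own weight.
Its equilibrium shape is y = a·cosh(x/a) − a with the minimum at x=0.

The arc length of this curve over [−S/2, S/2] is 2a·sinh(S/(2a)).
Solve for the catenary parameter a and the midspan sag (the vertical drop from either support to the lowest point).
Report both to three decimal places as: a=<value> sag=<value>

a=73.236 sag=67.545

seed: a₀ = √(S³/(24(L−S))) = √(186.148³/(24·54.315)) = 70.343188
iter 1: u=1.323142  f(a)=+4.958e+00  f'(a)=-1.832e+00  a ← 70.343188 − (+4.958e+00/-1.832e+00) = 73.049117
iter 2: u=1.274129  f(a)=+3.004e-01  f'(a)=-1.616e+00  a ← 73.049117 − (+3.004e-01/-1.616e+00) = 73.234995
iter 3: u=1.270895  f(a)=+1.261e-03  f'(a)=-1.603e+00  a ← 73.234995 − (+1.261e-03/-1.603e+00) = 73.235781
iter 4: u=1.270882  f(a)=+2.240e-08  f'(a)=-1.603e+00  a ← 73.235781 − (+2.240e-08/-1.603e+00) = 73.235781
iter 5: u=1.270882  f(a)=+2.842e-14  f'(a)=-1.603e+00  a ← 73.235781 − (+2.842e-14/-1.603e+00) = 73.235781
converged: |Δa| < 1e-12 after 5 iterations
sag = a·(cosh(S/(2a)) − 1) = 73.235781·(cosh(1.270882) − 1) = 67.544520
T_max/T_min = cosh(S/(2a)) = 1.922289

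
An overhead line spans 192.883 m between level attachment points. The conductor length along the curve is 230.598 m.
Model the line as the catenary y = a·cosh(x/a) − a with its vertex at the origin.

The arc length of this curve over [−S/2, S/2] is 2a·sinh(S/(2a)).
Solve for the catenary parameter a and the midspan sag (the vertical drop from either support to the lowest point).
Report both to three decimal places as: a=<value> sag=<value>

a=91.540 sag=55.679

seed: a₀ = √(S³/(24(L−S))) = √(192.883³/(24·37.715)) = 89.038585
iter 1: u=1.083143  f(a)=+2.275e+00  f'(a)=-9.508e-01  a ← 89.038585 − (+2.275e+00/-9.508e-01) = 91.431477
iter 2: u=1.054795  f(a)=+9.494e-02  f'(a)=-8.729e-01  a ← 91.431477 − (+9.494e-02/-8.729e-01) = 91.540239
iter 3: u=1.053542  f(a)=+1.813e-04  f'(a)=-8.696e-01  a ← 91.540239 − (+1.813e-04/-8.696e-01) = 91.540447
iter 4: u=1.053540  f(a)=+6.637e-10  f'(a)=-8.696e-01  a ← 91.540447 − (+6.637e-10/-8.696e-01) = 91.540447
iter 5: u=1.053540  f(a)=-8.527e-14  f'(a)=-8.696e-01  a ← 91.540447 − (-8.527e-14/-8.696e-01) = 91.540447
converged: |Δa| < 1e-12 after 5 iterations
sag = a·(cosh(S/(2a)) − 1) = 91.540447·(cosh(1.053540) − 1) = 55.678821
T_max/T_min = cosh(S/(2a)) = 1.608243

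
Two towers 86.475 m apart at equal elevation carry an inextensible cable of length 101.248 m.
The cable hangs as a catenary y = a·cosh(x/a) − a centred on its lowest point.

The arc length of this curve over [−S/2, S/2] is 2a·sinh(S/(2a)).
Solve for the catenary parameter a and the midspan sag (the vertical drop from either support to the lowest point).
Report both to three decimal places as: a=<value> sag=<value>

a=43.761 sag=23.156

seed: a₀ = √(S³/(24(L−S))) = √(86.475³/(24·14.773)) = 42.706687
iter 1: u=1.012429  f(a)=+7.759e-01  f'(a)=-7.654e-01  a ← 42.706687 − (+7.759e-01/-7.654e-01) = 43.720372
iter 2: u=0.988955  f(a)=+2.848e-02  f'(a)=-7.101e-01  a ← 43.720372 − (+2.848e-02/-7.101e-01) = 43.760482
iter 3: u=0.988049  f(a)=+4.163e-05  f'(a)=-7.081e-01  a ← 43.760482 − (+4.163e-05/-7.081e-01) = 43.760541
iter 4: u=0.988048  f(a)=+8.922e-11  f'(a)=-7.081e-01  a ← 43.760541 − (+8.922e-11/-7.081e-01) = 43.760541
iter 5: u=0.988048  f(a)=+0.000e+00  f'(a)=-7.081e-01  a ← 43.760541 − (+0.000e+00/-7.081e-01) = 43.760541
converged: |Δa| < 1e-12 after 5 iterations
sag = a·(cosh(S/(2a)) − 1) = 43.760541·(cosh(0.988048) − 1) = 23.155633
T_max/T_min = cosh(S/(2a)) = 1.529144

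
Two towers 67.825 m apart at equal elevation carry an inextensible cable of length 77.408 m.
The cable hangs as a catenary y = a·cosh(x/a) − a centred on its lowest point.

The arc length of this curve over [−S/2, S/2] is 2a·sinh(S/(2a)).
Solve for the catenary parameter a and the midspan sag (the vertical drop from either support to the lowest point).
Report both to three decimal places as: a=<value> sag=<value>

a=37.589 sag=16.364

seed: a₀ = √(S³/(24(L−S))) = √(67.825³/(24·9.583)) = 36.832258
iter 1: u=0.920728  f(a)=+4.145e-01  f'(a)=-5.658e-01  a ← 36.832258 − (+4.145e-01/-5.658e-01) = 37.564795
iter 2: u=0.902773  f(a)=+1.269e-02  f'(a)=-5.317e-01  a ← 37.564795 − (+1.269e-02/-5.317e-01) = 37.588661
iter 3: u=0.902200  f(a)=+1.272e-05  f'(a)=-5.306e-01  a ← 37.588661 − (+1.272e-05/-5.306e-01) = 37.588685
iter 4: u=0.902200  f(a)=+1.283e-11  f'(a)=-5.306e-01  a ← 37.588685 − (+1.283e-11/-5.306e-01) = 37.588685
converged: |Δa| < 1e-12 after 4 iterations
sag = a·(cosh(S/(2a)) − 1) = 37.588685·(cosh(0.902200) − 1) = 16.364154
T_max/T_min = cosh(S/(2a)) = 1.435348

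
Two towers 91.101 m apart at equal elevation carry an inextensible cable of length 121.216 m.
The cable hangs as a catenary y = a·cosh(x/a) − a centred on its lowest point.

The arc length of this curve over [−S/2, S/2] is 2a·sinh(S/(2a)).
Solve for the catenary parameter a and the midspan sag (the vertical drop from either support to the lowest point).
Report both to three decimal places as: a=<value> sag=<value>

a=33.839 sag=35.576

seed: a₀ = √(S³/(24(L−S))) = √(91.101³/(24·30.115)) = 32.343548
iter 1: u=1.408333  f(a)=+3.131e+00  f'(a)=-2.259e+00  a ← 32.343548 − (+3.131e+00/-2.259e+00) = 33.729971
iter 2: u=1.350446  f(a)=+2.126e-01  f'(a)=-1.961e+00  a ← 33.729971 − (+2.126e-01/-1.961e+00) = 33.838363
iter 3: u=1.346120  f(a)=+1.138e-03  f'(a)=-1.941e+00  a ← 33.838363 − (+1.138e-03/-1.941e+00) = 33.838949
iter 4: u=1.346097  f(a)=+3.298e-08  f'(a)=-1.940e+00  a ← 33.838949 − (+3.298e-08/-1.940e+00) = 33.838949
iter 5: u=1.346097  f(a)=+4.263e-14  f'(a)=-1.940e+00  a ← 33.838949 − (+4.263e-14/-1.940e+00) = 33.838949
converged: |Δa| < 1e-12 after 5 iterations
sag = a·(cosh(S/(2a)) − 1) = 33.838949·(cosh(1.346097) − 1) = 35.575777
T_max/T_min = cosh(S/(2a)) = 2.051326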